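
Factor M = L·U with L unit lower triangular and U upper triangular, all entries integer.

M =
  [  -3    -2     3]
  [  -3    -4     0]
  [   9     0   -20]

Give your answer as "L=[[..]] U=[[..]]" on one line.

  r1 -= 1·r0 → [0,-2,-3]
  r2 -= -3·r0 → [0,-6,-11]
  r2 -= 3·r1 → [0,0,-2]

L=[[1,0,0],[1,1,0],[-3,3,1]] U=[[-3,-2,3],[0,-2,-3],[0,0,-2]]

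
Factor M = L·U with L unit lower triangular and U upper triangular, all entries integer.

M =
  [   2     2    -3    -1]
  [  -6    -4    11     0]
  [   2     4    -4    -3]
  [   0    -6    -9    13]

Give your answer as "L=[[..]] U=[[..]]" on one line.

  row1 -= -3·row0 → [0,2,2,-3]
  row2 -= 1·row0 → [0,2,-1,-2]
  row3 -= 0·row0 → [0,-6,-9,13]
  row2 -= 1·row1 → [0,0,-3,1]
  row3 -= -3·row1 → [0,0,-3,4]
  row3 -= 1·row2 → [0,0,0,3]

L=[[1,0,0,0],[-3,1,0,0],[1,1,1,0],[0,-3,1,1]] U=[[2,2,-3,-1],[0,2,2,-3],[0,0,-3,1],[0,0,0,3]]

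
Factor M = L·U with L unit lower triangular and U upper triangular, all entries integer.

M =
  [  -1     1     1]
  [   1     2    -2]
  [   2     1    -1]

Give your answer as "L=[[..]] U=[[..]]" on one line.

L=[[1,0,0],[-1,1,0],[-2,1,1]] U=[[-1,1,1],[0,3,-1],[0,0,2]]

  R1 -= -1·R0 → [0,3,-1]
  R2 -= -2·R0 → [0,3,1]
  R2 -= 1·R1 → [0,0,2]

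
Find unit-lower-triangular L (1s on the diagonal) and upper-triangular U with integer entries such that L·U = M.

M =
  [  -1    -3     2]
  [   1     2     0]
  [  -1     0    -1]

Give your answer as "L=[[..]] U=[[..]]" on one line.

  r1 -= -1·r0 → [0,-1,2]
  r2 -= 1·r0 → [0,3,-3]
  r2 -= -3·r1 → [0,0,3]

L=[[1,0,0],[-1,1,0],[1,-3,1]] U=[[-1,-3,2],[0,-1,2],[0,0,3]]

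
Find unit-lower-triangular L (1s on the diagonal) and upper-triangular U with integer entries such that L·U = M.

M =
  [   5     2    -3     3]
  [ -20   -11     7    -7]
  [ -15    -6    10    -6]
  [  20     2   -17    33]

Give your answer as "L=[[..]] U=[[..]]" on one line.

  row1 -= -4·row0 → [0,-3,-5,5]
  row2 -= -3·row0 → [0,0,1,3]
  row3 -= 4·row0 → [0,-6,-5,21]
  row2 -= 0·row1 → [0,0,1,3]
  row3 -= 2·row1 → [0,0,5,11]
  row3 -= 5·row2 → [0,0,0,-4]

L=[[1,0,0,0],[-4,1,0,0],[-3,0,1,0],[4,2,5,1]] U=[[5,2,-3,3],[0,-3,-5,5],[0,0,1,3],[0,0,0,-4]]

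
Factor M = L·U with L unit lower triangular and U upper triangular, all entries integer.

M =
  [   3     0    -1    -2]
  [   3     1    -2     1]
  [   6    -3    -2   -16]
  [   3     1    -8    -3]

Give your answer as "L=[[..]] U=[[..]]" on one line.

L=[[1,0,0,0],[1,1,0,0],[2,-3,1,0],[1,1,2,1]] U=[[3,0,-1,-2],[0,1,-1,3],[0,0,-3,-3],[0,0,0,2]]

  R1 -= 1·R0 → [0,1,-1,3]
  R2 -= 2·R0 → [0,-3,0,-12]
  R3 -= 1·R0 → [0,1,-7,-1]
  R2 -= -3·R1 → [0,0,-3,-3]
  R3 -= 1·R1 → [0,0,-6,-4]
  R3 -= 2·R2 → [0,0,0,2]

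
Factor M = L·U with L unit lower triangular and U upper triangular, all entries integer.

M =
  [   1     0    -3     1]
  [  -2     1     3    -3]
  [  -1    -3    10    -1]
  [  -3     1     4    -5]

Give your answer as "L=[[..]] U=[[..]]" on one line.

L=[[1,0,0,0],[-2,1,0,0],[-1,-3,1,0],[-3,1,1,1]] U=[[1,0,-3,1],[0,1,-3,-1],[0,0,-2,-3],[0,0,0,2]]

  R1 -= -2·R0 → [0,1,-3,-1]
  R2 -= -1·R0 → [0,-3,7,0]
  R3 -= -3·R0 → [0,1,-5,-2]
  R2 -= -3·R1 → [0,0,-2,-3]
  R3 -= 1·R1 → [0,0,-2,-1]
  R3 -= 1·R2 → [0,0,0,2]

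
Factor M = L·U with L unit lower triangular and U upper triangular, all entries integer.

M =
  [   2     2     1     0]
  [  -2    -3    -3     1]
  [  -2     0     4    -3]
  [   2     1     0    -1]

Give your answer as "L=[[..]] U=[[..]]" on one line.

  row1 -= -1·row0 → [0,-1,-2,1]
  row2 -= -1·row0 → [0,2,5,-3]
  row3 -= 1·row0 → [0,-1,-1,-1]
  row2 -= -2·row1 → [0,0,1,-1]
  row3 -= 1·row1 → [0,0,1,-2]
  row3 -= 1·row2 → [0,0,0,-1]

L=[[1,0,0,0],[-1,1,0,0],[-1,-2,1,0],[1,1,1,1]] U=[[2,2,1,0],[0,-1,-2,1],[0,0,1,-1],[0,0,0,-1]]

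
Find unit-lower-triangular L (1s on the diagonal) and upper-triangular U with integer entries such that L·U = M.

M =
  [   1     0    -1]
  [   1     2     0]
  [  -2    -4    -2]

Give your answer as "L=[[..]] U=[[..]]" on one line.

  r1 -= 1·r0 → [0,2,1]
  r2 -= -2·r0 → [0,-4,-4]
  r2 -= -2·r1 → [0,0,-2]

L=[[1,0,0],[1,1,0],[-2,-2,1]] U=[[1,0,-1],[0,2,1],[0,0,-2]]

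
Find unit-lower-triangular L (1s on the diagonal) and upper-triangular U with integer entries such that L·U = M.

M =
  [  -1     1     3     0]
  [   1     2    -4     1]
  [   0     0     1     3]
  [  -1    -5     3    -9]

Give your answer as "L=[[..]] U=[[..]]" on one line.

  row1 -= -1·row0 → [0,3,-1,1]
  row2 -= 0·row0 → [0,0,1,3]
  row3 -= 1·row0 → [0,-6,0,-9]
  row2 -= 0·row1 → [0,0,1,3]
  row3 -= -2·row1 → [0,0,-2,-7]
  row3 -= -2·row2 → [0,0,0,-1]

L=[[1,0,0,0],[-1,1,0,0],[0,0,1,0],[1,-2,-2,1]] U=[[-1,1,3,0],[0,3,-1,1],[0,0,1,3],[0,0,0,-1]]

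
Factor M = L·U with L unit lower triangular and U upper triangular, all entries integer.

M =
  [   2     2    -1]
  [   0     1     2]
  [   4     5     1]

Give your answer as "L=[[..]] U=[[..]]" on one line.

  R1 -= 0·R0 → [0,1,2]
  R2 -= 2·R0 → [0,1,3]
  R2 -= 1·R1 → [0,0,1]

L=[[1,0,0],[0,1,0],[2,1,1]] U=[[2,2,-1],[0,1,2],[0,0,1]]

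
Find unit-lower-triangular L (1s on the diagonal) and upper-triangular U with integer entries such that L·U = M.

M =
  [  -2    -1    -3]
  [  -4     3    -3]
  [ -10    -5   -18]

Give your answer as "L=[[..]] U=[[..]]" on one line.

  R1 -= 2·R0 → [0,5,3]
  R2 -= 5·R0 → [0,0,-3]
  R2 -= 0·R1 → [0,0,-3]

L=[[1,0,0],[2,1,0],[5,0,1]] U=[[-2,-1,-3],[0,5,3],[0,0,-3]]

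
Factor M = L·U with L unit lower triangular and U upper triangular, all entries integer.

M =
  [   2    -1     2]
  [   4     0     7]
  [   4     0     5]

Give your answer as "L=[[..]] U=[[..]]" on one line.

  r1 -= 2·r0 → [0,2,3]
  r2 -= 2·r0 → [0,2,1]
  r2 -= 1·r1 → [0,0,-2]

L=[[1,0,0],[2,1,0],[2,1,1]] U=[[2,-1,2],[0,2,3],[0,0,-2]]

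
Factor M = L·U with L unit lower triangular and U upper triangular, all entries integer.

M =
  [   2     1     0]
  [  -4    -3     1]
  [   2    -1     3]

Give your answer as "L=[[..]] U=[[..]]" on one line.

  R1 -= -2·R0 → [0,-1,1]
  R2 -= 1·R0 → [0,-2,3]
  R2 -= 2·R1 → [0,0,1]

L=[[1,0,0],[-2,1,0],[1,2,1]] U=[[2,1,0],[0,-1,1],[0,0,1]]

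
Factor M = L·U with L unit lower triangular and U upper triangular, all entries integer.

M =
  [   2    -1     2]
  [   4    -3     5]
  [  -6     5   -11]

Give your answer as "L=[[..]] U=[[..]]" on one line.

L=[[1,0,0],[2,1,0],[-3,-2,1]] U=[[2,-1,2],[0,-1,1],[0,0,-3]]

  row1 -= 2·row0 → [0,-1,1]
  row2 -= -3·row0 → [0,2,-5]
  row2 -= -2·row1 → [0,0,-3]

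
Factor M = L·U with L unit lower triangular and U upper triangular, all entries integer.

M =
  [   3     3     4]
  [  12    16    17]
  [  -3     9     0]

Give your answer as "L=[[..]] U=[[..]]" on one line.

L=[[1,0,0],[4,1,0],[-1,3,1]] U=[[3,3,4],[0,4,1],[0,0,1]]

  r1 -= 4·r0 → [0,4,1]
  r2 -= -1·r0 → [0,12,4]
  r2 -= 3·r1 → [0,0,1]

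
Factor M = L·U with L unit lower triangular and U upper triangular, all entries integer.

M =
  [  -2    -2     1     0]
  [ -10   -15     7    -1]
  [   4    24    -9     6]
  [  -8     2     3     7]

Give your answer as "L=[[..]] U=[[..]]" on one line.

  R1 -= 5·R0 → [0,-5,2,-1]
  R2 -= -2·R0 → [0,20,-7,6]
  R3 -= 4·R0 → [0,10,-1,7]
  R2 -= -4·R1 → [0,0,1,2]
  R3 -= -2·R1 → [0,0,3,5]
  R3 -= 3·R2 → [0,0,0,-1]

L=[[1,0,0,0],[5,1,0,0],[-2,-4,1,0],[4,-2,3,1]] U=[[-2,-2,1,0],[0,-5,2,-1],[0,0,1,2],[0,0,0,-1]]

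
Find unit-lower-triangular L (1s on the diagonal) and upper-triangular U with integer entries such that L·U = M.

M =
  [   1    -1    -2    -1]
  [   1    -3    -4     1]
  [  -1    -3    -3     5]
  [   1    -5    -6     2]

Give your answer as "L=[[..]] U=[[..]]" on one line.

  R1 -= 1·R0 → [0,-2,-2,2]
  R2 -= -1·R0 → [0,-4,-5,4]
  R3 -= 1·R0 → [0,-4,-4,3]
  R2 -= 2·R1 → [0,0,-1,0]
  R3 -= 2·R1 → [0,0,0,-1]
  R3 -= 0·R2 → [0,0,0,-1]

L=[[1,0,0,0],[1,1,0,0],[-1,2,1,0],[1,2,0,1]] U=[[1,-1,-2,-1],[0,-2,-2,2],[0,0,-1,0],[0,0,0,-1]]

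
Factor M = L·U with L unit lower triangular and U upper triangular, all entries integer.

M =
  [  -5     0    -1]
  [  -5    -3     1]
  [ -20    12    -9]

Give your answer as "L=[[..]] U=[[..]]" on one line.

L=[[1,0,0],[1,1,0],[4,-4,1]] U=[[-5,0,-1],[0,-3,2],[0,0,3]]

  r1 -= 1·r0 → [0,-3,2]
  r2 -= 4·r0 → [0,12,-5]
  r2 -= -4·r1 → [0,0,3]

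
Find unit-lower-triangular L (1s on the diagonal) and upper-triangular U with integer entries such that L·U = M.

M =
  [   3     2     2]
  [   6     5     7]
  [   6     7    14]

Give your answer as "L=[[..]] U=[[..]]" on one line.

  r1 -= 2·r0 → [0,1,3]
  r2 -= 2·r0 → [0,3,10]
  r2 -= 3·r1 → [0,0,1]

L=[[1,0,0],[2,1,0],[2,3,1]] U=[[3,2,2],[0,1,3],[0,0,1]]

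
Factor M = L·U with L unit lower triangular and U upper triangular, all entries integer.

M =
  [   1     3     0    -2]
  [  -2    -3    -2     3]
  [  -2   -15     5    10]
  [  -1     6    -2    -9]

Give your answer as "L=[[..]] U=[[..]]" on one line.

L=[[1,0,0,0],[-2,1,0,0],[-2,-3,1,0],[-1,3,-4,1]] U=[[1,3,0,-2],[0,3,-2,-1],[0,0,-1,3],[0,0,0,4]]

  row1 -= -2·row0 → [0,3,-2,-1]
  row2 -= -2·row0 → [0,-9,5,6]
  row3 -= -1·row0 → [0,9,-2,-11]
  row2 -= -3·row1 → [0,0,-1,3]
  row3 -= 3·row1 → [0,0,4,-8]
  row3 -= -4·row2 → [0,0,0,4]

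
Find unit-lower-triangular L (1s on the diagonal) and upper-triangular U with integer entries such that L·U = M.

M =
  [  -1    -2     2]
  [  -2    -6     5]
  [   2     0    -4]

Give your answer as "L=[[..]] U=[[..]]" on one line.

L=[[1,0,0],[2,1,0],[-2,2,1]] U=[[-1,-2,2],[0,-2,1],[0,0,-2]]

  r1 -= 2·r0 → [0,-2,1]
  r2 -= -2·r0 → [0,-4,0]
  r2 -= 2·r1 → [0,0,-2]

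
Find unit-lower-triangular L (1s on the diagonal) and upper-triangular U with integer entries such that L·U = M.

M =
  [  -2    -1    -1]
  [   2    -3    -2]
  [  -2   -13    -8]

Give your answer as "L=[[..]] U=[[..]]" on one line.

  R1 -= -1·R0 → [0,-4,-3]
  R2 -= 1·R0 → [0,-12,-7]
  R2 -= 3·R1 → [0,0,2]

L=[[1,0,0],[-1,1,0],[1,3,1]] U=[[-2,-1,-1],[0,-4,-3],[0,0,2]]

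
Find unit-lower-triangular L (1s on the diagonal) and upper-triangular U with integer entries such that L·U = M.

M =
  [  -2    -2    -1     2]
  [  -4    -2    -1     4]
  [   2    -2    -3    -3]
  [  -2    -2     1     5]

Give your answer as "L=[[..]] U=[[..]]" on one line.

L=[[1,0,0,0],[2,1,0,0],[-1,-2,1,0],[1,0,-1,1]] U=[[-2,-2,-1,2],[0,2,1,0],[0,0,-2,-1],[0,0,0,2]]

  R1 -= 2·R0 → [0,2,1,0]
  R2 -= -1·R0 → [0,-4,-4,-1]
  R3 -= 1·R0 → [0,0,2,3]
  R2 -= -2·R1 → [0,0,-2,-1]
  R3 -= 0·R1 → [0,0,2,3]
  R3 -= -1·R2 → [0,0,0,2]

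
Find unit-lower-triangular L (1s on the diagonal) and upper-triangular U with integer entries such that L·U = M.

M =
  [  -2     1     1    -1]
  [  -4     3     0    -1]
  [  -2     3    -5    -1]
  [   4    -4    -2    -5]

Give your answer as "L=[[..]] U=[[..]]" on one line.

L=[[1,0,0,0],[2,1,0,0],[1,2,1,0],[-2,-2,2,1]] U=[[-2,1,1,-1],[0,1,-2,1],[0,0,-2,-2],[0,0,0,-1]]

  r1 -= 2·r0 → [0,1,-2,1]
  r2 -= 1·r0 → [0,2,-6,0]
  r3 -= -2·r0 → [0,-2,0,-7]
  r2 -= 2·r1 → [0,0,-2,-2]
  r3 -= -2·r1 → [0,0,-4,-5]
  r3 -= 2·r2 → [0,0,0,-1]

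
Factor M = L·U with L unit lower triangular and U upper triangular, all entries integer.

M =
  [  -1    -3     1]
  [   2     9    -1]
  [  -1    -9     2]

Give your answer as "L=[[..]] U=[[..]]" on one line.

L=[[1,0,0],[-2,1,0],[1,-2,1]] U=[[-1,-3,1],[0,3,1],[0,0,3]]

  r1 -= -2·r0 → [0,3,1]
  r2 -= 1·r0 → [0,-6,1]
  r2 -= -2·r1 → [0,0,3]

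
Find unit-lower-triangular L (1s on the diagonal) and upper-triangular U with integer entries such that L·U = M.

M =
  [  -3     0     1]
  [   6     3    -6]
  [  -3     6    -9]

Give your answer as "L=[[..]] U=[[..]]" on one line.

L=[[1,0,0],[-2,1,0],[1,2,1]] U=[[-3,0,1],[0,3,-4],[0,0,-2]]

  R1 -= -2·R0 → [0,3,-4]
  R2 -= 1·R0 → [0,6,-10]
  R2 -= 2·R1 → [0,0,-2]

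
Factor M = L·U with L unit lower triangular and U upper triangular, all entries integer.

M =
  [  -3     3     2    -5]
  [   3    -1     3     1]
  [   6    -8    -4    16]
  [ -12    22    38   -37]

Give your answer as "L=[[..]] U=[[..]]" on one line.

L=[[1,0,0,0],[-1,1,0,0],[-2,-1,1,0],[4,5,1,1]] U=[[-3,3,2,-5],[0,2,5,-4],[0,0,5,2],[0,0,0,1]]

  row1 -= -1·row0 → [0,2,5,-4]
  row2 -= -2·row0 → [0,-2,0,6]
  row3 -= 4·row0 → [0,10,30,-17]
  row2 -= -1·row1 → [0,0,5,2]
  row3 -= 5·row1 → [0,0,5,3]
  row3 -= 1·row2 → [0,0,0,1]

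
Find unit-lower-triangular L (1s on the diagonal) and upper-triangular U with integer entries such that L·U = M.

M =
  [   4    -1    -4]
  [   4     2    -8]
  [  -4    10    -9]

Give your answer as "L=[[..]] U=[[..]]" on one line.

  R1 -= 1·R0 → [0,3,-4]
  R2 -= -1·R0 → [0,9,-13]
  R2 -= 3·R1 → [0,0,-1]

L=[[1,0,0],[1,1,0],[-1,3,1]] U=[[4,-1,-4],[0,3,-4],[0,0,-1]]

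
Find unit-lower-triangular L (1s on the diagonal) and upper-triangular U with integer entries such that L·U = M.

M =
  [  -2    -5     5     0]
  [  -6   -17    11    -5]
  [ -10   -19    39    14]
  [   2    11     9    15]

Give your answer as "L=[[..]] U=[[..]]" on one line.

L=[[1,0,0,0],[3,1,0,0],[5,-3,1,0],[-1,-3,1,1]] U=[[-2,-5,5,0],[0,-2,-4,-5],[0,0,2,-1],[0,0,0,1]]

  R1 -= 3·R0 → [0,-2,-4,-5]
  R2 -= 5·R0 → [0,6,14,14]
  R3 -= -1·R0 → [0,6,14,15]
  R2 -= -3·R1 → [0,0,2,-1]
  R3 -= -3·R1 → [0,0,2,0]
  R3 -= 1·R2 → [0,0,0,1]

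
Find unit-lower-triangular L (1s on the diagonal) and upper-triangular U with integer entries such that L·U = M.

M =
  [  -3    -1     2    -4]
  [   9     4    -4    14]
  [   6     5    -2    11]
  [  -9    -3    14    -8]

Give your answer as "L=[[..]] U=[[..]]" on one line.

L=[[1,0,0,0],[-3,1,0,0],[-2,3,1,0],[3,0,-2,1]] U=[[-3,-1,2,-4],[0,1,2,2],[0,0,-4,-3],[0,0,0,-2]]

  r1 -= -3·r0 → [0,1,2,2]
  r2 -= -2·r0 → [0,3,2,3]
  r3 -= 3·r0 → [0,0,8,4]
  r2 -= 3·r1 → [0,0,-4,-3]
  r3 -= 0·r1 → [0,0,8,4]
  r3 -= -2·r2 → [0,0,0,-2]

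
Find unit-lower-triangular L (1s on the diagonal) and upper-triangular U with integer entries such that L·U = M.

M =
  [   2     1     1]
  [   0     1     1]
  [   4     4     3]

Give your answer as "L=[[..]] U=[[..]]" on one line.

  r1 -= 0·r0 → [0,1,1]
  r2 -= 2·r0 → [0,2,1]
  r2 -= 2·r1 → [0,0,-1]

L=[[1,0,0],[0,1,0],[2,2,1]] U=[[2,1,1],[0,1,1],[0,0,-1]]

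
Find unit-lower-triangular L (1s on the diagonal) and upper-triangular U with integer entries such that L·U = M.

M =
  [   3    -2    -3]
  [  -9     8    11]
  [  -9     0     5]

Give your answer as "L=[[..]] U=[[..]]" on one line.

L=[[1,0,0],[-3,1,0],[-3,-3,1]] U=[[3,-2,-3],[0,2,2],[0,0,2]]

  row1 -= -3·row0 → [0,2,2]
  row2 -= -3·row0 → [0,-6,-4]
  row2 -= -3·row1 → [0,0,2]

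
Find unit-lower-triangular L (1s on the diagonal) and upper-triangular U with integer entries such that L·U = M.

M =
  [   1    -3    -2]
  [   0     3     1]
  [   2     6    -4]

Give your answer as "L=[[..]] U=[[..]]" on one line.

  r1 -= 0·r0 → [0,3,1]
  r2 -= 2·r0 → [0,12,0]
  r2 -= 4·r1 → [0,0,-4]

L=[[1,0,0],[0,1,0],[2,4,1]] U=[[1,-3,-2],[0,3,1],[0,0,-4]]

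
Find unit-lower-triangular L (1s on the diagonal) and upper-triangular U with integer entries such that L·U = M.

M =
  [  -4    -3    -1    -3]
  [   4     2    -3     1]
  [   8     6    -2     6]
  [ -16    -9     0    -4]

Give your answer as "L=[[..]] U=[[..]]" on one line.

  R1 -= -1·R0 → [0,-1,-4,-2]
  R2 -= -2·R0 → [0,0,-4,0]
  R3 -= 4·R0 → [0,3,4,8]
  R2 -= 0·R1 → [0,0,-4,0]
  R3 -= -3·R1 → [0,0,-8,2]
  R3 -= 2·R2 → [0,0,0,2]

L=[[1,0,0,0],[-1,1,0,0],[-2,0,1,0],[4,-3,2,1]] U=[[-4,-3,-1,-3],[0,-1,-4,-2],[0,0,-4,0],[0,0,0,2]]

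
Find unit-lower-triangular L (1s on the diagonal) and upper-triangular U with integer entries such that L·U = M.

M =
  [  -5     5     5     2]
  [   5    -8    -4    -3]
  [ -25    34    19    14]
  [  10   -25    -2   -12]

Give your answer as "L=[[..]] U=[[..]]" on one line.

  r1 -= -1·r0 → [0,-3,1,-1]
  r2 -= 5·r0 → [0,9,-6,4]
  r3 -= -2·r0 → [0,-15,8,-8]
  r2 -= -3·r1 → [0,0,-3,1]
  r3 -= 5·r1 → [0,0,3,-3]
  r3 -= -1·r2 → [0,0,0,-2]

L=[[1,0,0,0],[-1,1,0,0],[5,-3,1,0],[-2,5,-1,1]] U=[[-5,5,5,2],[0,-3,1,-1],[0,0,-3,1],[0,0,0,-2]]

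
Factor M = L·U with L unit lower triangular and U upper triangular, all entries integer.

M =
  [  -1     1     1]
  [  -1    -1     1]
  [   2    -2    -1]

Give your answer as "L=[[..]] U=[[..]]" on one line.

  r1 -= 1·r0 → [0,-2,0]
  r2 -= -2·r0 → [0,0,1]
  r2 -= 0·r1 → [0,0,1]

L=[[1,0,0],[1,1,0],[-2,0,1]] U=[[-1,1,1],[0,-2,0],[0,0,1]]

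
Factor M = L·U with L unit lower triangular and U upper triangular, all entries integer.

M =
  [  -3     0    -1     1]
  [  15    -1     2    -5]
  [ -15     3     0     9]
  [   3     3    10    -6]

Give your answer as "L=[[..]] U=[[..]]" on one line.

  R1 -= -5·R0 → [0,-1,-3,0]
  R2 -= 5·R0 → [0,3,5,4]
  R3 -= -1·R0 → [0,3,9,-5]
  R2 -= -3·R1 → [0,0,-4,4]
  R3 -= -3·R1 → [0,0,0,-5]
  R3 -= 0·R2 → [0,0,0,-5]

L=[[1,0,0,0],[-5,1,0,0],[5,-3,1,0],[-1,-3,0,1]] U=[[-3,0,-1,1],[0,-1,-3,0],[0,0,-4,4],[0,0,0,-5]]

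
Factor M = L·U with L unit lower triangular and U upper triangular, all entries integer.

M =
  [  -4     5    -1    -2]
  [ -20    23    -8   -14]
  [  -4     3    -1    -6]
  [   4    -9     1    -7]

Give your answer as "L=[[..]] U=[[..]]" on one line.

  r1 -= 5·r0 → [0,-2,-3,-4]
  r2 -= 1·r0 → [0,-2,0,-4]
  r3 -= -1·r0 → [0,-4,0,-9]
  r2 -= 1·r1 → [0,0,3,0]
  r3 -= 2·r1 → [0,0,6,-1]
  r3 -= 2·r2 → [0,0,0,-1]

L=[[1,0,0,0],[5,1,0,0],[1,1,1,0],[-1,2,2,1]] U=[[-4,5,-1,-2],[0,-2,-3,-4],[0,0,3,0],[0,0,0,-1]]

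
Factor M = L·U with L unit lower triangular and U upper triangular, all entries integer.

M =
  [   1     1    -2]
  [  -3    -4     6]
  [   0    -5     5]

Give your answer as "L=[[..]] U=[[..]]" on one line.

  r1 -= -3·r0 → [0,-1,0]
  r2 -= 0·r0 → [0,-5,5]
  r2 -= 5·r1 → [0,0,5]

L=[[1,0,0],[-3,1,0],[0,5,1]] U=[[1,1,-2],[0,-1,0],[0,0,5]]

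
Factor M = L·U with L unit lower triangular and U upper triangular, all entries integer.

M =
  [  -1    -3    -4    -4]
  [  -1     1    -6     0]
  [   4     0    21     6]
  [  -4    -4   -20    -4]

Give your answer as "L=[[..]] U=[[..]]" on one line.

L=[[1,0,0,0],[1,1,0,0],[-4,-3,1,0],[4,2,0,1]] U=[[-1,-3,-4,-4],[0,4,-2,4],[0,0,-1,2],[0,0,0,4]]

  R1 -= 1·R0 → [0,4,-2,4]
  R2 -= -4·R0 → [0,-12,5,-10]
  R3 -= 4·R0 → [0,8,-4,12]
  R2 -= -3·R1 → [0,0,-1,2]
  R3 -= 2·R1 → [0,0,0,4]
  R3 -= 0·R2 → [0,0,0,4]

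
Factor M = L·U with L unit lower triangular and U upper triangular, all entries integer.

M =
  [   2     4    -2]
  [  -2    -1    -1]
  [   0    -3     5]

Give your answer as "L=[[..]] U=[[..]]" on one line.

  r1 -= -1·r0 → [0,3,-3]
  r2 -= 0·r0 → [0,-3,5]
  r2 -= -1·r1 → [0,0,2]

L=[[1,0,0],[-1,1,0],[0,-1,1]] U=[[2,4,-2],[0,3,-3],[0,0,2]]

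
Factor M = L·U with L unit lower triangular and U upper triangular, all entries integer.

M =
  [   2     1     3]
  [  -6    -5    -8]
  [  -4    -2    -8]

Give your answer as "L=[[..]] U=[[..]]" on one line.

L=[[1,0,0],[-3,1,0],[-2,0,1]] U=[[2,1,3],[0,-2,1],[0,0,-2]]

  row1 -= -3·row0 → [0,-2,1]
  row2 -= -2·row0 → [0,0,-2]
  row2 -= 0·row1 → [0,0,-2]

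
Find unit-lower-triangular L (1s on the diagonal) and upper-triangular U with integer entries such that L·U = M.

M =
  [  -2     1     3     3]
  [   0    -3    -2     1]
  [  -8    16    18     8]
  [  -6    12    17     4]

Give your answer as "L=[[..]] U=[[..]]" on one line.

L=[[1,0,0,0],[0,1,0,0],[4,-4,1,0],[3,-3,-1,1]] U=[[-2,1,3,3],[0,-3,-2,1],[0,0,-2,0],[0,0,0,-2]]

  row1 -= 0·row0 → [0,-3,-2,1]
  row2 -= 4·row0 → [0,12,6,-4]
  row3 -= 3·row0 → [0,9,8,-5]
  row2 -= -4·row1 → [0,0,-2,0]
  row3 -= -3·row1 → [0,0,2,-2]
  row3 -= -1·row2 → [0,0,0,-2]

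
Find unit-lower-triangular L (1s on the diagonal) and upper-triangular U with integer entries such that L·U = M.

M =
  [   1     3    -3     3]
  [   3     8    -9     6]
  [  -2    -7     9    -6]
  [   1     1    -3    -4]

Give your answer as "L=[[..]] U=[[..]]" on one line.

  r1 -= 3·r0 → [0,-1,0,-3]
  r2 -= -2·r0 → [0,-1,3,0]
  r3 -= 1·r0 → [0,-2,0,-7]
  r2 -= 1·r1 → [0,0,3,3]
  r3 -= 2·r1 → [0,0,0,-1]
  r3 -= 0·r2 → [0,0,0,-1]

L=[[1,0,0,0],[3,1,0,0],[-2,1,1,0],[1,2,0,1]] U=[[1,3,-3,3],[0,-1,0,-3],[0,0,3,3],[0,0,0,-1]]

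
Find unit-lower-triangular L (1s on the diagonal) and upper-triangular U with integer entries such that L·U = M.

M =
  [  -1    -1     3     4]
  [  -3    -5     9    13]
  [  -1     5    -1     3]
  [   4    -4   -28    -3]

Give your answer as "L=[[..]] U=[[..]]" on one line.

  row1 -= 3·row0 → [0,-2,0,1]
  row2 -= 1·row0 → [0,6,-4,-1]
  row3 -= -4·row0 → [0,-8,-16,13]
  row2 -= -3·row1 → [0,0,-4,2]
  row3 -= 4·row1 → [0,0,-16,9]
  row3 -= 4·row2 → [0,0,0,1]

L=[[1,0,0,0],[3,1,0,0],[1,-3,1,0],[-4,4,4,1]] U=[[-1,-1,3,4],[0,-2,0,1],[0,0,-4,2],[0,0,0,1]]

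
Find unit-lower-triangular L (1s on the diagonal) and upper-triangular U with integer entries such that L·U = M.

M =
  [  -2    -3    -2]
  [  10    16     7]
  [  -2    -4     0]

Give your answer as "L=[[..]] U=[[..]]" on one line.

  r1 -= -5·r0 → [0,1,-3]
  r2 -= 1·r0 → [0,-1,2]
  r2 -= -1·r1 → [0,0,-1]

L=[[1,0,0],[-5,1,0],[1,-1,1]] U=[[-2,-3,-2],[0,1,-3],[0,0,-1]]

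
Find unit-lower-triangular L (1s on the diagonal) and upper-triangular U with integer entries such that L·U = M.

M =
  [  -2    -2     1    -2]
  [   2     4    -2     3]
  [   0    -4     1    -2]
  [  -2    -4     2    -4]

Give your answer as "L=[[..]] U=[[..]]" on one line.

  row1 -= -1·row0 → [0,2,-1,1]
  row2 -= 0·row0 → [0,-4,1,-2]
  row3 -= 1·row0 → [0,-2,1,-2]
  row2 -= -2·row1 → [0,0,-1,0]
  row3 -= -1·row1 → [0,0,0,-1]
  row3 -= 0·row2 → [0,0,0,-1]

L=[[1,0,0,0],[-1,1,0,0],[0,-2,1,0],[1,-1,0,1]] U=[[-2,-2,1,-2],[0,2,-1,1],[0,0,-1,0],[0,0,0,-1]]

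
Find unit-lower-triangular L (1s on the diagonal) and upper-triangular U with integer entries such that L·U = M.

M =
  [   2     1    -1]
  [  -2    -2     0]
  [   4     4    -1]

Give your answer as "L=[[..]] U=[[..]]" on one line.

  R1 -= -1·R0 → [0,-1,-1]
  R2 -= 2·R0 → [0,2,1]
  R2 -= -2·R1 → [0,0,-1]

L=[[1,0,0],[-1,1,0],[2,-2,1]] U=[[2,1,-1],[0,-1,-1],[0,0,-1]]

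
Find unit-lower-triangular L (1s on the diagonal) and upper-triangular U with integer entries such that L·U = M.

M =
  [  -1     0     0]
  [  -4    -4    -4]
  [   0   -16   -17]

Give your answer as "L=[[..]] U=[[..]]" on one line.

L=[[1,0,0],[4,1,0],[0,4,1]] U=[[-1,0,0],[0,-4,-4],[0,0,-1]]

  row1 -= 4·row0 → [0,-4,-4]
  row2 -= 0·row0 → [0,-16,-17]
  row2 -= 4·row1 → [0,0,-1]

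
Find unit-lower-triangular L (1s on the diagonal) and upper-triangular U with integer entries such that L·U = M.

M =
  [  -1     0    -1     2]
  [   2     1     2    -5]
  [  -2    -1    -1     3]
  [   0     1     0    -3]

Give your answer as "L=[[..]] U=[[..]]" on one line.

L=[[1,0,0,0],[-2,1,0,0],[2,-1,1,0],[0,1,0,1]] U=[[-1,0,-1,2],[0,1,0,-1],[0,0,1,-2],[0,0,0,-2]]

  row1 -= -2·row0 → [0,1,0,-1]
  row2 -= 2·row0 → [0,-1,1,-1]
  row3 -= 0·row0 → [0,1,0,-3]
  row2 -= -1·row1 → [0,0,1,-2]
  row3 -= 1·row1 → [0,0,0,-2]
  row3 -= 0·row2 → [0,0,0,-2]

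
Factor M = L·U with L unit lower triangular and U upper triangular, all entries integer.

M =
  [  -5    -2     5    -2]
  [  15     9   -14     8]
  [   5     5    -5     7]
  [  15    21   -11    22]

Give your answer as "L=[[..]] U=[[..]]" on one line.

  r1 -= -3·r0 → [0,3,1,2]
  r2 -= -1·r0 → [0,3,0,5]
  r3 -= -3·r0 → [0,15,4,16]
  r2 -= 1·r1 → [0,0,-1,3]
  r3 -= 5·r1 → [0,0,-1,6]
  r3 -= 1·r2 → [0,0,0,3]

L=[[1,0,0,0],[-3,1,0,0],[-1,1,1,0],[-3,5,1,1]] U=[[-5,-2,5,-2],[0,3,1,2],[0,0,-1,3],[0,0,0,3]]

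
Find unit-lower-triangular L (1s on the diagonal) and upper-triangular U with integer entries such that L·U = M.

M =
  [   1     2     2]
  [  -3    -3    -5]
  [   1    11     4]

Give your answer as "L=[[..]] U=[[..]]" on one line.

  R1 -= -3·R0 → [0,3,1]
  R2 -= 1·R0 → [0,9,2]
  R2 -= 3·R1 → [0,0,-1]

L=[[1,0,0],[-3,1,0],[1,3,1]] U=[[1,2,2],[0,3,1],[0,0,-1]]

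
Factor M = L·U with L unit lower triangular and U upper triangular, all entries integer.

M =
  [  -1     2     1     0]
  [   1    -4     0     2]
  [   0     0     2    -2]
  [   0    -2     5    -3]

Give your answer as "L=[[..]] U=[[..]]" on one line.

  R1 -= -1·R0 → [0,-2,1,2]
  R2 -= 0·R0 → [0,0,2,-2]
  R3 -= 0·R0 → [0,-2,5,-3]
  R2 -= 0·R1 → [0,0,2,-2]
  R3 -= 1·R1 → [0,0,4,-5]
  R3 -= 2·R2 → [0,0,0,-1]

L=[[1,0,0,0],[-1,1,0,0],[0,0,1,0],[0,1,2,1]] U=[[-1,2,1,0],[0,-2,1,2],[0,0,2,-2],[0,0,0,-1]]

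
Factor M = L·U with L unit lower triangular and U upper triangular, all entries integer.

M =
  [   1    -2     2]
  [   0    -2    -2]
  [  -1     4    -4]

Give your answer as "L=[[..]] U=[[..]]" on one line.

L=[[1,0,0],[0,1,0],[-1,-1,1]] U=[[1,-2,2],[0,-2,-2],[0,0,-4]]

  r1 -= 0·r0 → [0,-2,-2]
  r2 -= -1·r0 → [0,2,-2]
  r2 -= -1·r1 → [0,0,-4]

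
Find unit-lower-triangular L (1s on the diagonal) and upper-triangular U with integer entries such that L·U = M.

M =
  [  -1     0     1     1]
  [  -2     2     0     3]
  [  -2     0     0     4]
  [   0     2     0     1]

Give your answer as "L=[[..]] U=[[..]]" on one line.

L=[[1,0,0,0],[2,1,0,0],[2,0,1,0],[0,1,-1,1]] U=[[-1,0,1,1],[0,2,-2,1],[0,0,-2,2],[0,0,0,2]]

  r1 -= 2·r0 → [0,2,-2,1]
  r2 -= 2·r0 → [0,0,-2,2]
  r3 -= 0·r0 → [0,2,0,1]
  r2 -= 0·r1 → [0,0,-2,2]
  r3 -= 1·r1 → [0,0,2,0]
  r3 -= -1·r2 → [0,0,0,2]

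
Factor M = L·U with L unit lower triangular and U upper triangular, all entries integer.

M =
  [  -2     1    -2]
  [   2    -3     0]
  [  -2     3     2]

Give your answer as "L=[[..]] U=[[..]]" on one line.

  R1 -= -1·R0 → [0,-2,-2]
  R2 -= 1·R0 → [0,2,4]
  R2 -= -1·R1 → [0,0,2]

L=[[1,0,0],[-1,1,0],[1,-1,1]] U=[[-2,1,-2],[0,-2,-2],[0,0,2]]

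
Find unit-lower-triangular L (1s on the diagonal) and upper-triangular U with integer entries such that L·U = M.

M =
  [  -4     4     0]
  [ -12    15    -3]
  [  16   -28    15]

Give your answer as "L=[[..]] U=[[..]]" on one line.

L=[[1,0,0],[3,1,0],[-4,-4,1]] U=[[-4,4,0],[0,3,-3],[0,0,3]]

  r1 -= 3·r0 → [0,3,-3]
  r2 -= -4·r0 → [0,-12,15]
  r2 -= -4·r1 → [0,0,3]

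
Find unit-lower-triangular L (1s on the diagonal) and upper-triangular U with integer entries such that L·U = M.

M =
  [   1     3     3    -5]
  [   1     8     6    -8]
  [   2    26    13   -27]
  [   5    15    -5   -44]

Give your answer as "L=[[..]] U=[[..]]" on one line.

L=[[1,0,0,0],[1,1,0,0],[2,4,1,0],[5,0,4,1]] U=[[1,3,3,-5],[0,5,3,-3],[0,0,-5,-5],[0,0,0,1]]

  row1 -= 1·row0 → [0,5,3,-3]
  row2 -= 2·row0 → [0,20,7,-17]
  row3 -= 5·row0 → [0,0,-20,-19]
  row2 -= 4·row1 → [0,0,-5,-5]
  row3 -= 0·row1 → [0,0,-20,-19]
  row3 -= 4·row2 → [0,0,0,1]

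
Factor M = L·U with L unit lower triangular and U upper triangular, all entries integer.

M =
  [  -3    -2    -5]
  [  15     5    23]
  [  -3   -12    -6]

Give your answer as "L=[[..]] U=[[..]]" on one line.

  row1 -= -5·row0 → [0,-5,-2]
  row2 -= 1·row0 → [0,-10,-1]
  row2 -= 2·row1 → [0,0,3]

L=[[1,0,0],[-5,1,0],[1,2,1]] U=[[-3,-2,-5],[0,-5,-2],[0,0,3]]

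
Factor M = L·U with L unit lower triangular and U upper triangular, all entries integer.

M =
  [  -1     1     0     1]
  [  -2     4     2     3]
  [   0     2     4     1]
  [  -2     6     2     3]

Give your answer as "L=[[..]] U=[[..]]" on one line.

  R1 -= 2·R0 → [0,2,2,1]
  R2 -= 0·R0 → [0,2,4,1]
  R3 -= 2·R0 → [0,4,2,1]
  R2 -= 1·R1 → [0,0,2,0]
  R3 -= 2·R1 → [0,0,-2,-1]
  R3 -= -1·R2 → [0,0,0,-1]

L=[[1,0,0,0],[2,1,0,0],[0,1,1,0],[2,2,-1,1]] U=[[-1,1,0,1],[0,2,2,1],[0,0,2,0],[0,0,0,-1]]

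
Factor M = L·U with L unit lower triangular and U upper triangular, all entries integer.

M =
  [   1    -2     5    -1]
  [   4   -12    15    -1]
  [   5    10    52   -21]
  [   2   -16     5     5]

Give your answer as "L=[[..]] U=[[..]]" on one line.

  row1 -= 4·row0 → [0,-4,-5,3]
  row2 -= 5·row0 → [0,20,27,-16]
  row3 -= 2·row0 → [0,-12,-5,7]
  row2 -= -5·row1 → [0,0,2,-1]
  row3 -= 3·row1 → [0,0,10,-2]
  row3 -= 5·row2 → [0,0,0,3]

L=[[1,0,0,0],[4,1,0,0],[5,-5,1,0],[2,3,5,1]] U=[[1,-2,5,-1],[0,-4,-5,3],[0,0,2,-1],[0,0,0,3]]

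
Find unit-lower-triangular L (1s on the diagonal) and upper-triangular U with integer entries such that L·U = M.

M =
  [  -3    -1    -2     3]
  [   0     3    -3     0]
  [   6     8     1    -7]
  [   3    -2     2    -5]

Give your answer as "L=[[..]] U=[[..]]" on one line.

  row1 -= 0·row0 → [0,3,-3,0]
  row2 -= -2·row0 → [0,6,-3,-1]
  row3 -= -1·row0 → [0,-3,0,-2]
  row2 -= 2·row1 → [0,0,3,-1]
  row3 -= -1·row1 → [0,0,-3,-2]
  row3 -= -1·row2 → [0,0,0,-3]

L=[[1,0,0,0],[0,1,0,0],[-2,2,1,0],[-1,-1,-1,1]] U=[[-3,-1,-2,3],[0,3,-3,0],[0,0,3,-1],[0,0,0,-3]]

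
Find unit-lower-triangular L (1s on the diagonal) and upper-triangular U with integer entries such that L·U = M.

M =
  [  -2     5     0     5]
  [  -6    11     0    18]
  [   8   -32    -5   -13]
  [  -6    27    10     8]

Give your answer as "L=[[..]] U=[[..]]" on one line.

L=[[1,0,0,0],[3,1,0,0],[-4,3,1,0],[3,-3,-2,1]] U=[[-2,5,0,5],[0,-4,0,3],[0,0,-5,-2],[0,0,0,-2]]

  R1 -= 3·R0 → [0,-4,0,3]
  R2 -= -4·R0 → [0,-12,-5,7]
  R3 -= 3·R0 → [0,12,10,-7]
  R2 -= 3·R1 → [0,0,-5,-2]
  R3 -= -3·R1 → [0,0,10,2]
  R3 -= -2·R2 → [0,0,0,-2]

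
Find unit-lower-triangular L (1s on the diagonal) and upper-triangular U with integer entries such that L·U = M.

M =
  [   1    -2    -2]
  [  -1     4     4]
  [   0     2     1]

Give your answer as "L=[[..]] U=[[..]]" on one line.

L=[[1,0,0],[-1,1,0],[0,1,1]] U=[[1,-2,-2],[0,2,2],[0,0,-1]]

  R1 -= -1·R0 → [0,2,2]
  R2 -= 0·R0 → [0,2,1]
  R2 -= 1·R1 → [0,0,-1]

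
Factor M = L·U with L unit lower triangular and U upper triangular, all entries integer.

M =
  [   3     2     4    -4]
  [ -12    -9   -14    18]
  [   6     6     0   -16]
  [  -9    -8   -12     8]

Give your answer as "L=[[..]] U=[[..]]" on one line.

L=[[1,0,0,0],[-4,1,0,0],[2,-2,1,0],[-3,2,1,1]] U=[[3,2,4,-4],[0,-1,2,2],[0,0,-4,-4],[0,0,0,-4]]

  R1 -= -4·R0 → [0,-1,2,2]
  R2 -= 2·R0 → [0,2,-8,-8]
  R3 -= -3·R0 → [0,-2,0,-4]
  R2 -= -2·R1 → [0,0,-4,-4]
  R3 -= 2·R1 → [0,0,-4,-8]
  R3 -= 1·R2 → [0,0,0,-4]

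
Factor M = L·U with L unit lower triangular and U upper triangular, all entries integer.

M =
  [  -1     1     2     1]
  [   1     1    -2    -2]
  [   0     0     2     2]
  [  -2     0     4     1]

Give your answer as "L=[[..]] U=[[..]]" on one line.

  R1 -= -1·R0 → [0,2,0,-1]
  R2 -= 0·R0 → [0,0,2,2]
  R3 -= 2·R0 → [0,-2,0,-1]
  R2 -= 0·R1 → [0,0,2,2]
  R3 -= -1·R1 → [0,0,0,-2]
  R3 -= 0·R2 → [0,0,0,-2]

L=[[1,0,0,0],[-1,1,0,0],[0,0,1,0],[2,-1,0,1]] U=[[-1,1,2,1],[0,2,0,-1],[0,0,2,2],[0,0,0,-2]]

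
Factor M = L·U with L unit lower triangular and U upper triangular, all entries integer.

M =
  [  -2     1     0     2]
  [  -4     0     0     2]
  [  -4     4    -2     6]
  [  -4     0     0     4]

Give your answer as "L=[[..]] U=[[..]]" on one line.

L=[[1,0,0,0],[2,1,0,0],[2,-1,1,0],[2,1,0,1]] U=[[-2,1,0,2],[0,-2,0,-2],[0,0,-2,0],[0,0,0,2]]

  r1 -= 2·r0 → [0,-2,0,-2]
  r2 -= 2·r0 → [0,2,-2,2]
  r3 -= 2·r0 → [0,-2,0,0]
  r2 -= -1·r1 → [0,0,-2,0]
  r3 -= 1·r1 → [0,0,0,2]
  r3 -= 0·r2 → [0,0,0,2]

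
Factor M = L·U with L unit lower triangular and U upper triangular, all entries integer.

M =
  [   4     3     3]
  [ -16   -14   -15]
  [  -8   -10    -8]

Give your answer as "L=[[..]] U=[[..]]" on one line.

  row1 -= -4·row0 → [0,-2,-3]
  row2 -= -2·row0 → [0,-4,-2]
  row2 -= 2·row1 → [0,0,4]

L=[[1,0,0],[-4,1,0],[-2,2,1]] U=[[4,3,3],[0,-2,-3],[0,0,4]]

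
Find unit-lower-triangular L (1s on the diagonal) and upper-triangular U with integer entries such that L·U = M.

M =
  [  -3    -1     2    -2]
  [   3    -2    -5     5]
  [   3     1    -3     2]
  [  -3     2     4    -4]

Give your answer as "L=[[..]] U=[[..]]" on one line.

L=[[1,0,0,0],[-1,1,0,0],[-1,0,1,0],[1,-1,1,1]] U=[[-3,-1,2,-2],[0,-3,-3,3],[0,0,-1,0],[0,0,0,1]]

  r1 -= -1·r0 → [0,-3,-3,3]
  r2 -= -1·r0 → [0,0,-1,0]
  r3 -= 1·r0 → [0,3,2,-2]
  r2 -= 0·r1 → [0,0,-1,0]
  r3 -= -1·r1 → [0,0,-1,1]
  r3 -= 1·r2 → [0,0,0,1]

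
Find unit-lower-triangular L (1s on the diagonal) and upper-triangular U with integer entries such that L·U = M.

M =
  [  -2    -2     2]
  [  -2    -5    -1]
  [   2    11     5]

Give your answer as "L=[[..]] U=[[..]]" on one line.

L=[[1,0,0],[1,1,0],[-1,-3,1]] U=[[-2,-2,2],[0,-3,-3],[0,0,-2]]

  row1 -= 1·row0 → [0,-3,-3]
  row2 -= -1·row0 → [0,9,7]
  row2 -= -3·row1 → [0,0,-2]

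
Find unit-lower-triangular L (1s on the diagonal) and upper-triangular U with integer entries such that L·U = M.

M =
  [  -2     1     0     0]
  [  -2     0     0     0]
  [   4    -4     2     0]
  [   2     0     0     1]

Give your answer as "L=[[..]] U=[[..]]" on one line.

L=[[1,0,0,0],[1,1,0,0],[-2,2,1,0],[-1,-1,0,1]] U=[[-2,1,0,0],[0,-1,0,0],[0,0,2,0],[0,0,0,1]]

  row1 -= 1·row0 → [0,-1,0,0]
  row2 -= -2·row0 → [0,-2,2,0]
  row3 -= -1·row0 → [0,1,0,1]
  row2 -= 2·row1 → [0,0,2,0]
  row3 -= -1·row1 → [0,0,0,1]
  row3 -= 0·row2 → [0,0,0,1]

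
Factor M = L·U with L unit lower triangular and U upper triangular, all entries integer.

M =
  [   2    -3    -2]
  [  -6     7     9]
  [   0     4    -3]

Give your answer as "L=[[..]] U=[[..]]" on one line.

L=[[1,0,0],[-3,1,0],[0,-2,1]] U=[[2,-3,-2],[0,-2,3],[0,0,3]]

  row1 -= -3·row0 → [0,-2,3]
  row2 -= 0·row0 → [0,4,-3]
  row2 -= -2·row1 → [0,0,3]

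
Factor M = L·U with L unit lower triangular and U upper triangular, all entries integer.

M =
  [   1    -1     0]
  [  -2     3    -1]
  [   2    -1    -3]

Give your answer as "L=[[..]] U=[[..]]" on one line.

L=[[1,0,0],[-2,1,0],[2,1,1]] U=[[1,-1,0],[0,1,-1],[0,0,-2]]

  R1 -= -2·R0 → [0,1,-1]
  R2 -= 2·R0 → [0,1,-3]
  R2 -= 1·R1 → [0,0,-2]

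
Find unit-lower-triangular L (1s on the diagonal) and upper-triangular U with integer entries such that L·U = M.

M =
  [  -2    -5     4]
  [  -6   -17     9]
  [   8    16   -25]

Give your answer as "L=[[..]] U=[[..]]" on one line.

  r1 -= 3·r0 → [0,-2,-3]
  r2 -= -4·r0 → [0,-4,-9]
  r2 -= 2·r1 → [0,0,-3]

L=[[1,0,0],[3,1,0],[-4,2,1]] U=[[-2,-5,4],[0,-2,-3],[0,0,-3]]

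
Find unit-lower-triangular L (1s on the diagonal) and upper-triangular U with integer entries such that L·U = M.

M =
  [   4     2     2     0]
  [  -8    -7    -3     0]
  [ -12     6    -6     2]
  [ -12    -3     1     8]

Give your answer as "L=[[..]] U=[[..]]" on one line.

  row1 -= -2·row0 → [0,-3,1,0]
  row2 -= -3·row0 → [0,12,0,2]
  row3 -= -3·row0 → [0,3,7,8]
  row2 -= -4·row1 → [0,0,4,2]
  row3 -= -1·row1 → [0,0,8,8]
  row3 -= 2·row2 → [0,0,0,4]

L=[[1,0,0,0],[-2,1,0,0],[-3,-4,1,0],[-3,-1,2,1]] U=[[4,2,2,0],[0,-3,1,0],[0,0,4,2],[0,0,0,4]]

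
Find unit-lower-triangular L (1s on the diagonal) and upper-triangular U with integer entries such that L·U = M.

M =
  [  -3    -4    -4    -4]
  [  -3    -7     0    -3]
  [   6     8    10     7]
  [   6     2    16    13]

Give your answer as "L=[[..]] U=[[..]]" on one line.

  r1 -= 1·r0 → [0,-3,4,1]
  r2 -= -2·r0 → [0,0,2,-1]
  r3 -= -2·r0 → [0,-6,8,5]
  r2 -= 0·r1 → [0,0,2,-1]
  r3 -= 2·r1 → [0,0,0,3]
  r3 -= 0·r2 → [0,0,0,3]

L=[[1,0,0,0],[1,1,0,0],[-2,0,1,0],[-2,2,0,1]] U=[[-3,-4,-4,-4],[0,-3,4,1],[0,0,2,-1],[0,0,0,3]]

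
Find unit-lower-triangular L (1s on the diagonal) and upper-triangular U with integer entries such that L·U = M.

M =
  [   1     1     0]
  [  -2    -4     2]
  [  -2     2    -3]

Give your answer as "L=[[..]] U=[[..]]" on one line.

  row1 -= -2·row0 → [0,-2,2]
  row2 -= -2·row0 → [0,4,-3]
  row2 -= -2·row1 → [0,0,1]

L=[[1,0,0],[-2,1,0],[-2,-2,1]] U=[[1,1,0],[0,-2,2],[0,0,1]]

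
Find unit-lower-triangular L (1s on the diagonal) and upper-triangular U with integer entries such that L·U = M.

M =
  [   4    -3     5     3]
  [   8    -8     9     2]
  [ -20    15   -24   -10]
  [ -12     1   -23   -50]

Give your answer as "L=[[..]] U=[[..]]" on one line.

  r1 -= 2·r0 → [0,-2,-1,-4]
  r2 -= -5·r0 → [0,0,1,5]
  r3 -= -3·r0 → [0,-8,-8,-41]
  r2 -= 0·r1 → [0,0,1,5]
  r3 -= 4·r1 → [0,0,-4,-25]
  r3 -= -4·r2 → [0,0,0,-5]

L=[[1,0,0,0],[2,1,0,0],[-5,0,1,0],[-3,4,-4,1]] U=[[4,-3,5,3],[0,-2,-1,-4],[0,0,1,5],[0,0,0,-5]]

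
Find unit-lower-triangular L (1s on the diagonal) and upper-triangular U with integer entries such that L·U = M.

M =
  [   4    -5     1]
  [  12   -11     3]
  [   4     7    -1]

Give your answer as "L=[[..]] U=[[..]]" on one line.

  r1 -= 3·r0 → [0,4,0]
  r2 -= 1·r0 → [0,12,-2]
  r2 -= 3·r1 → [0,0,-2]

L=[[1,0,0],[3,1,0],[1,3,1]] U=[[4,-5,1],[0,4,0],[0,0,-2]]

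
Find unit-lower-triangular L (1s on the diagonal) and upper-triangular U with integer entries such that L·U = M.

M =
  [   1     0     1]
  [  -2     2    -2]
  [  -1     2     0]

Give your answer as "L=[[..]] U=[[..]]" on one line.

  row1 -= -2·row0 → [0,2,0]
  row2 -= -1·row0 → [0,2,1]
  row2 -= 1·row1 → [0,0,1]

L=[[1,0,0],[-2,1,0],[-1,1,1]] U=[[1,0,1],[0,2,0],[0,0,1]]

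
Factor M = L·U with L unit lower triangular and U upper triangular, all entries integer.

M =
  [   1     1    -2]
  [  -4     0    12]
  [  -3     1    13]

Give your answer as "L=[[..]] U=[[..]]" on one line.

L=[[1,0,0],[-4,1,0],[-3,1,1]] U=[[1,1,-2],[0,4,4],[0,0,3]]

  R1 -= -4·R0 → [0,4,4]
  R2 -= -3·R0 → [0,4,7]
  R2 -= 1·R1 → [0,0,3]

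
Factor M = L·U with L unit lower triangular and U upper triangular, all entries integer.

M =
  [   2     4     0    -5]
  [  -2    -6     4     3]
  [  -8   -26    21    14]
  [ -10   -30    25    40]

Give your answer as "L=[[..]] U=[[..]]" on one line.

  R1 -= -1·R0 → [0,-2,4,-2]
  R2 -= -4·R0 → [0,-10,21,-6]
  R3 -= -5·R0 → [0,-10,25,15]
  R2 -= 5·R1 → [0,0,1,4]
  R3 -= 5·R1 → [0,0,5,25]
  R3 -= 5·R2 → [0,0,0,5]

L=[[1,0,0,0],[-1,1,0,0],[-4,5,1,0],[-5,5,5,1]] U=[[2,4,0,-5],[0,-2,4,-2],[0,0,1,4],[0,0,0,5]]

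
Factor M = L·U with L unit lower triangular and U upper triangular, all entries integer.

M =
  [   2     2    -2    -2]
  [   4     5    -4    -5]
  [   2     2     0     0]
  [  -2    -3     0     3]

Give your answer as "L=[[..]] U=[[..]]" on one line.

L=[[1,0,0,0],[2,1,0,0],[1,0,1,0],[-1,-1,-1,1]] U=[[2,2,-2,-2],[0,1,0,-1],[0,0,2,2],[0,0,0,2]]

  R1 -= 2·R0 → [0,1,0,-1]
  R2 -= 1·R0 → [0,0,2,2]
  R3 -= -1·R0 → [0,-1,-2,1]
  R2 -= 0·R1 → [0,0,2,2]
  R3 -= -1·R1 → [0,0,-2,0]
  R3 -= -1·R2 → [0,0,0,2]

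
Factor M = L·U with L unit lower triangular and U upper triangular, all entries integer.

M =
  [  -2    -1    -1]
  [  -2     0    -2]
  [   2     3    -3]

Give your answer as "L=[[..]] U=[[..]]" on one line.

  row1 -= 1·row0 → [0,1,-1]
  row2 -= -1·row0 → [0,2,-4]
  row2 -= 2·row1 → [0,0,-2]

L=[[1,0,0],[1,1,0],[-1,2,1]] U=[[-2,-1,-1],[0,1,-1],[0,0,-2]]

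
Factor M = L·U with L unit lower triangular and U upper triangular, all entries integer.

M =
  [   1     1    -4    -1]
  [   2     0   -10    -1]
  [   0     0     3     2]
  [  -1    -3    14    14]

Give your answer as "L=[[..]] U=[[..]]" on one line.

  r1 -= 2·r0 → [0,-2,-2,1]
  r2 -= 0·r0 → [0,0,3,2]
  r3 -= -1·r0 → [0,-2,10,13]
  r2 -= 0·r1 → [0,0,3,2]
  r3 -= 1·r1 → [0,0,12,12]
  r3 -= 4·r2 → [0,0,0,4]

L=[[1,0,0,0],[2,1,0,0],[0,0,1,0],[-1,1,4,1]] U=[[1,1,-4,-1],[0,-2,-2,1],[0,0,3,2],[0,0,0,4]]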